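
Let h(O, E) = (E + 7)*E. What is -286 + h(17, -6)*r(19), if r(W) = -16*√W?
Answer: -286 + 96*√19 ≈ 132.45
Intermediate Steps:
h(O, E) = E*(7 + E) (h(O, E) = (7 + E)*E = E*(7 + E))
-286 + h(17, -6)*r(19) = -286 + (-6*(7 - 6))*(-16*√19) = -286 + (-6*1)*(-16*√19) = -286 - (-96)*√19 = -286 + 96*√19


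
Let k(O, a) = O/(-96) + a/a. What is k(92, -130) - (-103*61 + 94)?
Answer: 148537/24 ≈ 6189.0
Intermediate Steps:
k(O, a) = 1 - O/96 (k(O, a) = O*(-1/96) + 1 = -O/96 + 1 = 1 - O/96)
k(92, -130) - (-103*61 + 94) = (1 - 1/96*92) - (-103*61 + 94) = (1 - 23/24) - (-6283 + 94) = 1/24 - 1*(-6189) = 1/24 + 6189 = 148537/24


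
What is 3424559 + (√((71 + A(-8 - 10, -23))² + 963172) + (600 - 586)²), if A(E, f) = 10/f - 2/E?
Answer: 3424755 + 2*√10371248482/207 ≈ 3.4257e+6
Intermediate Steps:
A(E, f) = -2/E + 10/f
3424559 + (√((71 + A(-8 - 10, -23))² + 963172) + (600 - 586)²) = 3424559 + (√((71 + (-2/(-8 - 10) + 10/(-23)))² + 963172) + (600 - 586)²) = 3424559 + (√((71 + (-2/(-18) + 10*(-1/23)))² + 963172) + 14²) = 3424559 + (√((71 + (-2*(-1/18) - 10/23))² + 963172) + 196) = 3424559 + (√((71 + (⅑ - 10/23))² + 963172) + 196) = 3424559 + (√((71 - 67/207)² + 963172) + 196) = 3424559 + (√((14630/207)² + 963172) + 196) = 3424559 + (√(214036900/42849 + 963172) + 196) = 3424559 + (√(41484993928/42849) + 196) = 3424559 + (2*√10371248482/207 + 196) = 3424559 + (196 + 2*√10371248482/207) = 3424755 + 2*√10371248482/207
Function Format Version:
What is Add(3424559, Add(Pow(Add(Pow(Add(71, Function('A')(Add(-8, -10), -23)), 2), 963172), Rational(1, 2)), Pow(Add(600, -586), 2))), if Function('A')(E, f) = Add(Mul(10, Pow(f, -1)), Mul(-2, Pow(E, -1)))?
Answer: Add(3424755, Mul(Rational(2, 207), Pow(10371248482, Rational(1, 2)))) ≈ 3.4257e+6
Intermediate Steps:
Function('A')(E, f) = Add(Mul(-2, Pow(E, -1)), Mul(10, Pow(f, -1)))
Add(3424559, Add(Pow(Add(Pow(Add(71, Function('A')(Add(-8, -10), -23)), 2), 963172), Rational(1, 2)), Pow(Add(600, -586), 2))) = Add(3424559, Add(Pow(Add(Pow(Add(71, Add(Mul(-2, Pow(Add(-8, -10), -1)), Mul(10, Pow(-23, -1)))), 2), 963172), Rational(1, 2)), Pow(Add(600, -586), 2))) = Add(3424559, Add(Pow(Add(Pow(Add(71, Add(Mul(-2, Pow(-18, -1)), Mul(10, Rational(-1, 23)))), 2), 963172), Rational(1, 2)), Pow(14, 2))) = Add(3424559, Add(Pow(Add(Pow(Add(71, Add(Mul(-2, Rational(-1, 18)), Rational(-10, 23))), 2), 963172), Rational(1, 2)), 196)) = Add(3424559, Add(Pow(Add(Pow(Add(71, Add(Rational(1, 9), Rational(-10, 23))), 2), 963172), Rational(1, 2)), 196)) = Add(3424559, Add(Pow(Add(Pow(Add(71, Rational(-67, 207)), 2), 963172), Rational(1, 2)), 196)) = Add(3424559, Add(Pow(Add(Pow(Rational(14630, 207), 2), 963172), Rational(1, 2)), 196)) = Add(3424559, Add(Pow(Add(Rational(214036900, 42849), 963172), Rational(1, 2)), 196)) = Add(3424559, Add(Pow(Rational(41484993928, 42849), Rational(1, 2)), 196)) = Add(3424559, Add(Mul(Rational(2, 207), Pow(10371248482, Rational(1, 2))), 196)) = Add(3424559, Add(196, Mul(Rational(2, 207), Pow(10371248482, Rational(1, 2))))) = Add(3424755, Mul(Rational(2, 207), Pow(10371248482, Rational(1, 2))))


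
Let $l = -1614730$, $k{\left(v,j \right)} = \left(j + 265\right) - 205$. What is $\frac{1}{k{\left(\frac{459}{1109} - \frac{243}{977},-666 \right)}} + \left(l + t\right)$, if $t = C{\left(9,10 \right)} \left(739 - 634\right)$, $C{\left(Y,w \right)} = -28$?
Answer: $- \frac{980308021}{606} \approx -1.6177 \cdot 10^{6}$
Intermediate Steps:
$k{\left(v,j \right)} = 60 + j$ ($k{\left(v,j \right)} = \left(265 + j\right) - 205 = 60 + j$)
$t = -2940$ ($t = - 28 \left(739 - 634\right) = \left(-28\right) 105 = -2940$)
$\frac{1}{k{\left(\frac{459}{1109} - \frac{243}{977},-666 \right)}} + \left(l + t\right) = \frac{1}{60 - 666} - 1617670 = \frac{1}{-606} - 1617670 = - \frac{1}{606} - 1617670 = - \frac{980308021}{606}$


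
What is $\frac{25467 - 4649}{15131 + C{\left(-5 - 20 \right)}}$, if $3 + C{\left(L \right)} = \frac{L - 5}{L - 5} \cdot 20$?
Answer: $\frac{1487}{1082} \approx 1.3743$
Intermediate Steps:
$C{\left(L \right)} = 17$ ($C{\left(L \right)} = -3 + \frac{L - 5}{L - 5} \cdot 20 = -3 + \frac{-5 + L}{-5 + L} 20 = -3 + 1 \cdot 20 = -3 + 20 = 17$)
$\frac{25467 - 4649}{15131 + C{\left(-5 - 20 \right)}} = \frac{25467 - 4649}{15131 + 17} = \frac{20818}{15148} = 20818 \cdot \frac{1}{15148} = \frac{1487}{1082}$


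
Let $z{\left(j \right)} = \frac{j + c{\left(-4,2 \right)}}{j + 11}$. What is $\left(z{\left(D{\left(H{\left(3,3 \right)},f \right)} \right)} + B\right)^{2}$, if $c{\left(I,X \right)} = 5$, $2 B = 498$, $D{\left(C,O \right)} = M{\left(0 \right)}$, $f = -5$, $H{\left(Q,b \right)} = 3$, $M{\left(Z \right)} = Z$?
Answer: $\frac{7529536}{121} \approx 62228.0$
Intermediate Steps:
$D{\left(C,O \right)} = 0$
$B = 249$ ($B = \frac{1}{2} \cdot 498 = 249$)
$z{\left(j \right)} = \frac{5 + j}{11 + j}$ ($z{\left(j \right)} = \frac{j + 5}{j + 11} = \frac{5 + j}{11 + j}$)
$\left(z{\left(D{\left(H{\left(3,3 \right)},f \right)} \right)} + B\right)^{2} = \left(\frac{5 + 0}{11 + 0} + 249\right)^{2} = \left(\frac{1}{11} \cdot 5 + 249\right)^{2} = \left(\frac{5}{11} + 249\right)^{2} = \left(\frac{2744}{11}\right)^{2} = \frac{7529536}{121}$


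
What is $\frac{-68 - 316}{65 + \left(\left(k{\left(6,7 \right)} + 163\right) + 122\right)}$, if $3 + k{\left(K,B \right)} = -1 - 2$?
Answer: $- \frac{48}{43} \approx -1.1163$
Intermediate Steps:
$k{\left(K,B \right)} = -6$ ($k{\left(K,B \right)} = -3 - 3 = -6$)
$\frac{-68 - 316}{65 + \left(\left(k{\left(6,7 \right)} + 163\right) + 122\right)} = \frac{-68 - 316}{65 + \left(\left(-6 + 163\right) + 122\right)} = - \frac{384}{65 + \left(157 + 122\right)} = - \frac{384}{65 + 279} = - \frac{384}{344} = \left(-384\right) \frac{1}{344} = - \frac{48}{43}$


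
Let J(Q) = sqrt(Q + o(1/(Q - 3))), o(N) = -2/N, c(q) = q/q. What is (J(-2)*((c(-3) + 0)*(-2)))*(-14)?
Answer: 56*sqrt(2) ≈ 79.196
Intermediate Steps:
c(q) = 1
J(Q) = sqrt(6 - Q) (J(Q) = sqrt(Q - (-6 + 2*Q)) = sqrt(Q - 2*(-3 + Q)) = sqrt(Q + (6 - 2*Q)) = sqrt(6 - Q))
(J(-2)*((c(-3) + 0)*(-2)))*(-14) = (sqrt(6 - 1*(-2))*((1 + 0)*(-2)))*(-14) = (sqrt(6 + 2)*(1*(-2)))*(-14) = (sqrt(8)*(-2))*(-14) = ((2*sqrt(2))*(-2))*(-14) = -4*sqrt(2)*(-14) = 56*sqrt(2)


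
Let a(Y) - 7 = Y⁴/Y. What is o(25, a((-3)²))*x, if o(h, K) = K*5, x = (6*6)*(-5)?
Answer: -662400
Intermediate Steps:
a(Y) = 7 + Y³ (a(Y) = 7 + Y⁴/Y = 7 + Y³)
x = -180 (x = 36*(-5) = -180)
o(h, K) = 5*K
o(25, a((-3)²))*x = (5*(7 + ((-3)²)³))*(-180) = (5*(7 + 9³))*(-180) = (5*(7 + 729))*(-180) = (5*736)*(-180) = 3680*(-180) = -662400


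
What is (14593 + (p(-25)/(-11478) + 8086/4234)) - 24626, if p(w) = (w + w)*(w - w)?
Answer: -21235818/2117 ≈ -10031.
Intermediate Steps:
p(w) = 0 (p(w) = (2*w)*0 = 0)
(14593 + (p(-25)/(-11478) + 8086/4234)) - 24626 = (14593 + (0/(-11478) + 8086/4234)) - 24626 = (14593 + (0*(-1/11478) + 8086*(1/4234))) - 24626 = (14593 + (0 + 4043/2117)) - 24626 = (14593 + 4043/2117) - 24626 = 30897424/2117 - 24626 = -21235818/2117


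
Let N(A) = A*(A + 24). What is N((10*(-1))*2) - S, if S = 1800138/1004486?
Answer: -41079509/502243 ≈ -81.792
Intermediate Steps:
S = 900069/502243 (S = 1800138*(1/1004486) = 900069/502243 ≈ 1.7921)
N(A) = A*(24 + A)
N((10*(-1))*2) - S = ((10*(-1))*2)*(24 + (10*(-1))*2) - 1*900069/502243 = (-10*2)*(24 - 10*2) - 900069/502243 = -20*(24 - 20) - 900069/502243 = -20*4 - 900069/502243 = -80 - 900069/502243 = -41079509/502243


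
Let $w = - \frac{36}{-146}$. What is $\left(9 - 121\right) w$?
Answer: $- \frac{2016}{73} \approx -27.616$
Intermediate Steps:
$w = \frac{18}{73}$ ($w = \left(-36\right) \left(- \frac{1}{146}\right) = \frac{18}{73} \approx 0.24658$)
$\left(9 - 121\right) w = \left(9 - 121\right) \frac{18}{73} = \left(-112\right) \frac{18}{73} = - \frac{2016}{73}$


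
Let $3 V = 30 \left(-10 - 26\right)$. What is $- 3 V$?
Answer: $1080$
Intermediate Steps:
$V = -360$ ($V = \frac{30 \left(-10 - 26\right)}{3} = \frac{30 \left(-36\right)}{3} = \frac{1}{3} \left(-1080\right) = -360$)
$- 3 V = \left(-3\right) \left(-360\right) = 1080$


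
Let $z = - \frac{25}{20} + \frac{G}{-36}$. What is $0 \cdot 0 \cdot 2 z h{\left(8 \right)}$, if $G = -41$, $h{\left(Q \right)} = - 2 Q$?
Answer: $0$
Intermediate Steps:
$z = - \frac{1}{9}$ ($z = - \frac{25}{20} - \frac{41}{-36} = \left(-25\right) \frac{1}{20} - - \frac{41}{36} = - \frac{5}{4} + \frac{41}{36} = - \frac{1}{9} \approx -0.11111$)
$0 \cdot 0 \cdot 2 z h{\left(8 \right)} = 0 \cdot 0 \cdot 2 \left(- \frac{1}{9}\right) \left(\left(-2\right) 8\right) = 0 \cdot 2 \left(- \frac{1}{9}\right) \left(-16\right) = 0 \left(- \frac{1}{9}\right) \left(-16\right) = 0 \left(-16\right) = 0$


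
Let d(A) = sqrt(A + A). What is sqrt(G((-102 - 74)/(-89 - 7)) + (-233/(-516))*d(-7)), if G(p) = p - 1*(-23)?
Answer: sqrt(1653006 + 30057*I*sqrt(14))/258 ≈ 4.9862 + 0.16942*I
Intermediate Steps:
d(A) = sqrt(2)*sqrt(A) (d(A) = sqrt(2*A) = sqrt(2)*sqrt(A))
G(p) = 23 + p (G(p) = p + 23 = 23 + p)
sqrt(G((-102 - 74)/(-89 - 7)) + (-233/(-516))*d(-7)) = sqrt((23 + (-102 - 74)/(-89 - 7)) + (-233/(-516))*(sqrt(2)*sqrt(-7))) = sqrt((23 - 176/(-96)) + (-233*(-1/516))*(sqrt(2)*(I*sqrt(7)))) = sqrt((23 - 176*(-1/96)) + 233*(I*sqrt(14))/516) = sqrt((23 + 11/6) + 233*I*sqrt(14)/516) = sqrt(149/6 + 233*I*sqrt(14)/516)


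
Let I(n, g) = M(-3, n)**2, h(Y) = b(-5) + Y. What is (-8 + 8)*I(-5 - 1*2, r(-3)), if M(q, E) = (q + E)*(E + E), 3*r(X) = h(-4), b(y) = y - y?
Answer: 0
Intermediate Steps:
b(y) = 0
h(Y) = Y (h(Y) = 0 + Y = Y)
r(X) = -4/3 (r(X) = (1/3)*(-4) = -4/3)
M(q, E) = 2*E*(E + q) (M(q, E) = (E + q)*(2*E) = 2*E*(E + q))
I(n, g) = 4*n**2*(-3 + n)**2 (I(n, g) = (2*n*(n - 3))**2 = (2*n*(-3 + n))**2 = 4*n**2*(-3 + n)**2)
(-8 + 8)*I(-5 - 1*2, r(-3)) = (-8 + 8)*(4*(-5 - 1*2)**2*(-3 + (-5 - 1*2))**2) = 0*(4*(-5 - 2)**2*(-3 + (-5 - 2))**2) = 0*(4*(-7)**2*(-3 - 7)**2) = 0*(4*49*(-10)**2) = 0*(4*49*100) = 0*19600 = 0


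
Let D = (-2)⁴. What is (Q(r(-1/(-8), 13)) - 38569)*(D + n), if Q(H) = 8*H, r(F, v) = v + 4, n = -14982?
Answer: 575188278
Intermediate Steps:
r(F, v) = 4 + v
D = 16
(Q(r(-1/(-8), 13)) - 38569)*(D + n) = (8*(4 + 13) - 38569)*(16 - 14982) = (8*17 - 38569)*(-14966) = (136 - 38569)*(-14966) = -38433*(-14966) = 575188278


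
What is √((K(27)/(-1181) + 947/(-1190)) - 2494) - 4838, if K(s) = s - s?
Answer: -4838 + I*√3532880330/1190 ≈ -4838.0 + 49.948*I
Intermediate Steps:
K(s) = 0
√((K(27)/(-1181) + 947/(-1190)) - 2494) - 4838 = √((0/(-1181) + 947/(-1190)) - 2494) - 4838 = √((0*(-1/1181) + 947*(-1/1190)) - 2494) - 4838 = √((0 - 947/1190) - 2494) - 4838 = √(-947/1190 - 2494) - 4838 = √(-2968807/1190) - 4838 = I*√3532880330/1190 - 4838 = -4838 + I*√3532880330/1190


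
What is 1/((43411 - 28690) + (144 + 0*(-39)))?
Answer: 1/14865 ≈ 6.7272e-5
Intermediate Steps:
1/((43411 - 28690) + (144 + 0*(-39))) = 1/(14721 + (144 + 0)) = 1/(14721 + 144) = 1/14865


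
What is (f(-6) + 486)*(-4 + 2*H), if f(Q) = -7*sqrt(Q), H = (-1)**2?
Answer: -972 + 14*I*sqrt(6) ≈ -972.0 + 34.293*I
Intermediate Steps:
H = 1
(f(-6) + 486)*(-4 + 2*H) = (-7*I*sqrt(6) + 486)*(-4 + 2*1) = (-7*I*sqrt(6) + 486)*(-4 + 2) = (-7*I*sqrt(6) + 486)*(-2) = (486 - 7*I*sqrt(6))*(-2) = -972 + 14*I*sqrt(6)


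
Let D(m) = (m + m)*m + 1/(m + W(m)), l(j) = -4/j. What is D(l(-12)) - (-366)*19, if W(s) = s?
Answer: 125203/18 ≈ 6955.7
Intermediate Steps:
D(m) = 1/(2*m) + 2*m**2 (D(m) = (m + m)*m + 1/(m + m) = (2*m)*m + 1/(2*m) = 2*m**2 + 1/(2*m) = 1/(2*m) + 2*m**2)
D(l(-12)) - (-366)*19 = (1 + 4*(-4/(-12))**3)/(2*((-4/(-12)))) - (-366)*19 = (1 + 4*(-4*(-1/12))**3)/(2*((-4*(-1/12)))) - 1*(-6954) = (1 + 4*(1/3)**3)/(2*(1/3)) + 6954 = (1/2)*3*(1 + 4*(1/27)) + 6954 = (1/2)*3*(1 + 4/27) + 6954 = (1/2)*3*(31/27) + 6954 = 31/18 + 6954 = 125203/18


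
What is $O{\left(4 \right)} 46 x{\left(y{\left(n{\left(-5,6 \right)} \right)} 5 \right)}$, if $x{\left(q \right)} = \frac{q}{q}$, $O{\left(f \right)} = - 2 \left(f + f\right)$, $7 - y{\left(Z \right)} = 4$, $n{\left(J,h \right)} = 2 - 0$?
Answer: $-736$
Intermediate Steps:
$n{\left(J,h \right)} = 2$ ($n{\left(J,h \right)} = 2 + 0 = 2$)
$y{\left(Z \right)} = 3$ ($y{\left(Z \right)} = 7 - 4 = 3$)
$O{\left(f \right)} = - 4 f$ ($O{\left(f \right)} = - 2 \cdot 2 f = - 4 f$)
$x{\left(q \right)} = 1$
$O{\left(4 \right)} 46 x{\left(y{\left(n{\left(-5,6 \right)} \right)} 5 \right)} = \left(-4\right) 4 \cdot 46 \cdot 1 = \left(-16\right) 46 \cdot 1 = \left(-736\right) 1 = -736$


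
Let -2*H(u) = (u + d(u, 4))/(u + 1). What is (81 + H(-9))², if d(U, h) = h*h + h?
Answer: 1708249/256 ≈ 6672.8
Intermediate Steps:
d(U, h) = h + h² (d(U, h) = h² + h = h + h²)
H(u) = -(20 + u)/(2*(1 + u)) (H(u) = -(u + 4*(1 + 4))/(2*(u + 1)) = -(u + 4*5)/(2*(1 + u)) = -(u + 20)/(2*(1 + u)) = -(20 + u)/(2*(1 + u)))
(81 + H(-9))² = (81 + (-20 - 1*(-9))/(2*(1 - 9)))² = (81 + (½)*(-20 + 9)/(-8))² = (81 + (½)*(-⅛)*(-11))² = (81 + 11/16)² = (1307/16)² = 1708249/256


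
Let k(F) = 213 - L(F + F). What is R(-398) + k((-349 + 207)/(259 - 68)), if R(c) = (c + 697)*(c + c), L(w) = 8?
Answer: -237799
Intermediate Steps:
R(c) = 2*c*(697 + c) (R(c) = (697 + c)*(2*c) = 2*c*(697 + c))
k(F) = 205 (k(F) = 213 - 1*8 = 213 - 8 = 205)
R(-398) + k((-349 + 207)/(259 - 68)) = 2*(-398)*(697 - 398) + 205 = 2*(-398)*299 + 205 = -238004 + 205 = -237799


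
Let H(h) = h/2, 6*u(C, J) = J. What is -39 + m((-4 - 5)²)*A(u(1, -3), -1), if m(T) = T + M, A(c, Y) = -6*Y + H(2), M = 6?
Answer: 570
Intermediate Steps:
u(C, J) = J/6
H(h) = h/2 (H(h) = h*(½) = h/2)
A(c, Y) = 1 - 6*Y (A(c, Y) = -6*Y + (½)*2 = -6*Y + 1 = 1 - 6*Y)
m(T) = 6 + T (m(T) = T + 6 = 6 + T)
-39 + m((-4 - 5)²)*A(u(1, -3), -1) = -39 + (6 + (-4 - 5)²)*(1 - 6*(-1)) = -39 + (6 + (-9)²)*(1 + 6) = -39 + (6 + 81)*7 = -39 + 87*7 = -39 + 609 = 570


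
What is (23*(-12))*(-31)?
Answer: 8556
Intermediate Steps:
(23*(-12))*(-31) = -276*(-31) = 8556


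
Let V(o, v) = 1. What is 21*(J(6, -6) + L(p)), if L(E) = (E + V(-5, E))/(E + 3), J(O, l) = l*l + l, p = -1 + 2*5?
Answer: 1295/2 ≈ 647.50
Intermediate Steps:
p = 9 (p = -1 + 10 = 9)
J(O, l) = l + l² (J(O, l) = l² + l = l + l²)
L(E) = (1 + E)/(3 + E) (L(E) = (E + 1)/(E + 3) = (1 + E)/(3 + E))
21*(J(6, -6) + L(p)) = 21*(-6*(1 - 6) + (1 + 9)/(3 + 9)) = 21*(-6*(-5) + 10/12) = 21*(30 + (1/12)*10) = 21*(30 + ⅚) = 21*(185/6) = 1295/2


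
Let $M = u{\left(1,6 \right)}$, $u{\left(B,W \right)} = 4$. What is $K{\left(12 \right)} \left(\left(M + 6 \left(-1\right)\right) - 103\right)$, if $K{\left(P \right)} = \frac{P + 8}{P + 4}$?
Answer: $- \frac{525}{4} \approx -131.25$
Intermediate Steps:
$K{\left(P \right)} = \frac{8 + P}{4 + P}$
$M = 4$
$K{\left(12 \right)} \left(\left(M + 6 \left(-1\right)\right) - 103\right) = \frac{8 + 12}{4 + 12} \left(\left(4 + 6 \left(-1\right)\right) - 103\right) = \frac{1}{16} \cdot 20 \left(\left(4 - 6\right) - 103\right) = \frac{1}{16} \cdot 20 \left(-2 - 103\right) = \frac{5}{4} \left(-105\right) = - \frac{525}{4}$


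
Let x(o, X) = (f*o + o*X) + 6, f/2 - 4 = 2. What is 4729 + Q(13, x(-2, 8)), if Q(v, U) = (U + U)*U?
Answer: 7041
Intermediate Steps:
f = 12 (f = 8 + 2*2 = 8 + 4 = 12)
x(o, X) = 6 + 12*o + X*o (x(o, X) = (12*o + o*X) + 6 = (12*o + X*o) + 6 = 6 + 12*o + X*o)
Q(v, U) = 2*U² (Q(v, U) = (2*U)*U = 2*U²)
4729 + Q(13, x(-2, 8)) = 4729 + 2*(6 + 12*(-2) + 8*(-2))² = 4729 + 2*(6 - 24 - 16)² = 4729 + 2*(-34)² = 4729 + 2*1156 = 4729 + 2312 = 7041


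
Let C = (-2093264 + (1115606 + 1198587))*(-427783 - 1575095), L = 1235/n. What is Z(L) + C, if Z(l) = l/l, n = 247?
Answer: -442493833661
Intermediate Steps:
L = 5 (L = 1235/247 = 1235*(1/247) = 5)
Z(l) = 1
C = -442493833662 (C = (-2093264 + 2314193)*(-2002878) = 220929*(-2002878) = -442493833662)
Z(L) + C = 1 - 442493833662 = -442493833661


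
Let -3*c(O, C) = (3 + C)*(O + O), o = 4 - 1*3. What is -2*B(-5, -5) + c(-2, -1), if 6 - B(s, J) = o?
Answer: -22/3 ≈ -7.3333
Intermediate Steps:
o = 1 (o = 4 - 3 = 1)
c(O, C) = -2*O*(3 + C)/3 (c(O, C) = -(3 + C)*(O + O)/3 = -(3 + C)*2*O/3 = -2*O*(3 + C)/3)
B(s, J) = 5 (B(s, J) = 6 - 1*1 = 6 - 1 = 5)
-2*B(-5, -5) + c(-2, -1) = -2*5 - ⅔*(-2)*(3 - 1) = -10 - ⅔*(-2)*2 = -10 + 8/3 = -22/3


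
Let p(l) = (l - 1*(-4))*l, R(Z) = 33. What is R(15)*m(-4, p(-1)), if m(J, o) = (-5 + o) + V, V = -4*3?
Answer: -660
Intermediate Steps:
V = -12
p(l) = l*(4 + l) (p(l) = (l + 4)*l = (4 + l)*l = l*(4 + l))
m(J, o) = -17 + o (m(J, o) = (-5 + o) - 12 = -17 + o)
R(15)*m(-4, p(-1)) = 33*(-17 - (4 - 1)) = 33*(-17 - 1*3) = 33*(-17 - 3) = 33*(-20) = -660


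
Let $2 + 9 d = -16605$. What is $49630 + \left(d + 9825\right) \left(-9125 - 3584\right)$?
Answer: $- \frac{912288292}{9} \approx -1.0137 \cdot 10^{8}$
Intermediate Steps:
$d = - \frac{16607}{9}$ ($d = - \frac{2}{9} + \frac{1}{9} \left(-16605\right) = - \frac{2}{9} - 1845 = - \frac{16607}{9} \approx -1845.2$)
$49630 + \left(d + 9825\right) \left(-9125 - 3584\right) = 49630 + \left(- \frac{16607}{9} + 9825\right) \left(-9125 - 3584\right) = 49630 + \frac{71818}{9} \left(-12709\right) = 49630 - \frac{912734962}{9} = - \frac{912288292}{9}$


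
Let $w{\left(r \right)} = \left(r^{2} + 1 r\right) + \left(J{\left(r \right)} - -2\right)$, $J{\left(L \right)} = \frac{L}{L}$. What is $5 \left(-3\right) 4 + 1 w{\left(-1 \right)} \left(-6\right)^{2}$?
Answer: $48$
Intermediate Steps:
$J{\left(L \right)} = 1$
$w{\left(r \right)} = 3 + r + r^{2}$ ($w{\left(r \right)} = \left(r^{2} + 1 r\right) + \left(1 - -2\right) = \left(r^{2} + r\right) + \left(1 + 2\right) = \left(r + r^{2}\right) + 3 = 3 + r + r^{2}$)
$5 \left(-3\right) 4 + 1 w{\left(-1 \right)} \left(-6\right)^{2} = 5 \left(-3\right) 4 + 1 \left(3 - 1 + \left(-1\right)^{2}\right) \left(-6\right)^{2} = \left(-15\right) 4 + 1 \left(3 - 1 + 1\right) 36 = -60 + 1 \cdot 3 \cdot 36 = -60 + 3 \cdot 36 = -60 + 108 = 48$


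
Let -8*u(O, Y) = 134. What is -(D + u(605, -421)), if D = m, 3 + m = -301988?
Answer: 1208031/4 ≈ 3.0201e+5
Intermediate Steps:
m = -301991 (m = -3 - 301988 = -301991)
u(O, Y) = -67/4 (u(O, Y) = -1/8*134 = -67/4)
D = -301991
-(D + u(605, -421)) = -(-301991 - 67/4) = -1*(-1208031/4) = 1208031/4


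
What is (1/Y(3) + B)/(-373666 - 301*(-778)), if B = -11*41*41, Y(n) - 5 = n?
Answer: 49309/371968 ≈ 0.13256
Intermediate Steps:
Y(n) = 5 + n
B = -18491 (B = -451*41 = -1*18491 = -18491)
(1/Y(3) + B)/(-373666 - 301*(-778)) = (1/(5 + 3) - 18491)/(-373666 - 301*(-778)) = (1/8 - 18491)/(-373666 + 234178) = (⅛ - 18491)/(-139488) = -147927/8*(-1/139488) = 49309/371968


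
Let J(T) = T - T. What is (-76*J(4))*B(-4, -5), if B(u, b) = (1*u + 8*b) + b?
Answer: 0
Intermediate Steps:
J(T) = 0
B(u, b) = u + 9*b (B(u, b) = (u + 8*b) + b = u + 9*b)
(-76*J(4))*B(-4, -5) = (-76*0)*(-4 + 9*(-5)) = 0*(-4 - 45) = 0*(-49) = 0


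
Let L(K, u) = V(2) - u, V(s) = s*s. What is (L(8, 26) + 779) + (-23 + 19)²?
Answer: 773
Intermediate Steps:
V(s) = s²
L(K, u) = 4 - u (L(K, u) = 2² - u = 4 - u)
(L(8, 26) + 779) + (-23 + 19)² = ((4 - 1*26) + 779) + (-23 + 19)² = ((4 - 26) + 779) + (-4)² = (-22 + 779) + 16 = 757 + 16 = 773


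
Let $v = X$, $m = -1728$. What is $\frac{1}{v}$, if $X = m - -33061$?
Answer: $\frac{1}{31333} \approx 3.1915 \cdot 10^{-5}$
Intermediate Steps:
$X = 31333$ ($X = -1728 - -33061 = -1728 + 33061 = 31333$)
$v = 31333$
$\frac{1}{v} = \frac{1}{31333}$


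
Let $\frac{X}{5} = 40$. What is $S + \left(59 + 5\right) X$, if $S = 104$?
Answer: $12904$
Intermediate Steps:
$X = 200$ ($X = 5 \cdot 40 = 200$)
$S + \left(59 + 5\right) X = 104 + \left(59 + 5\right) 200 = 104 + 64 \cdot 200 = 104 + 12800 = 12904$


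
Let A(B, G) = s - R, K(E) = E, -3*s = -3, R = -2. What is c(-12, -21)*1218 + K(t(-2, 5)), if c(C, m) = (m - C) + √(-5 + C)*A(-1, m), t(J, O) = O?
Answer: -10957 + 3654*I*√17 ≈ -10957.0 + 15066.0*I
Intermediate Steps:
s = 1 (s = -⅓*(-3) = 1)
A(B, G) = 3 (A(B, G) = 1 - 1*(-2) = 1 + 2 = 3)
c(C, m) = m - C + 3*√(-5 + C) (c(C, m) = (m - C) + √(-5 + C)*3 = (m - C) + 3*√(-5 + C) = m - C + 3*√(-5 + C))
c(-12, -21)*1218 + K(t(-2, 5)) = (-21 - 1*(-12) + 3*√(-5 - 12))*1218 + 5 = (-21 + 12 + 3*√(-17))*1218 + 5 = (-21 + 12 + 3*(I*√17))*1218 + 5 = (-21 + 12 + 3*I*√17)*1218 + 5 = (-9 + 3*I*√17)*1218 + 5 = (-10962 + 3654*I*√17) + 5 = -10957 + 3654*I*√17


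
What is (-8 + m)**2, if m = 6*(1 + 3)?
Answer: 256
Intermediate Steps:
m = 24 (m = 6*4 = 24)
(-8 + m)**2 = (-8 + 24)**2 = 16**2 = 256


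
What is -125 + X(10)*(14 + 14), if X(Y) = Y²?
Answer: 2675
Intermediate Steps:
-125 + X(10)*(14 + 14) = -125 + 10²*(14 + 14) = -125 + 100*28 = -125 + 2800 = 2675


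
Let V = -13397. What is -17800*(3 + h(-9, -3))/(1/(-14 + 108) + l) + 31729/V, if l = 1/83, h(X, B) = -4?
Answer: 1860510797167/2371269 ≈ 7.8461e+5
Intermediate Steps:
l = 1/83 ≈ 0.012048
-17800*(3 + h(-9, -3))/(1/(-14 + 108) + l) + 31729/V = -17800*(3 - 4)/(1/(-14 + 108) + 1/83) + 31729/(-13397) = -17800*(-1/(1/94 + 1/83)) + 31729*(-1/13397) = -17800*(-1/(1/94 + 1/83)) - 31729/13397 = -17800/((177/7802)*(-1)) - 31729/13397 = -17800/(-177/7802) - 31729/13397 = -17800*(-7802/177) - 31729/13397 = 138875600/177 - 31729/13397 = 1860510797167/2371269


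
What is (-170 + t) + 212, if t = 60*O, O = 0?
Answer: 42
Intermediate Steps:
t = 0 (t = 60*0 = 0)
(-170 + t) + 212 = (-170 + 0) + 212 = -170 + 212 = 42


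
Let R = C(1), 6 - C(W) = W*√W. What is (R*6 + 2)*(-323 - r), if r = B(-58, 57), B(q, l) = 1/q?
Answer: -299728/29 ≈ -10335.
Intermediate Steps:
r = -1/58 (r = 1/(-58) = -1/58 ≈ -0.017241)
C(W) = 6 - W^(3/2) (C(W) = 6 - W*√W = 6 - W^(3/2))
R = 5 (R = 6 - 1^(3/2) = 6 - 1*1 = 6 - 1 = 5)
(R*6 + 2)*(-323 - r) = (5*6 + 2)*(-323 - 1*(-1/58)) = (30 + 2)*(-323 + 1/58) = 32*(-18733/58) = -299728/29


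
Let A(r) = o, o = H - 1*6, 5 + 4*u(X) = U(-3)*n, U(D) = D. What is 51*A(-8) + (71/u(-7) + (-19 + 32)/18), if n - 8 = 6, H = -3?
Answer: -392815/846 ≈ -464.32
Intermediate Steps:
n = 14 (n = 8 + 6 = 14)
u(X) = -47/4 (u(X) = -5/4 + (-3*14)/4 = -5/4 + (1/4)*(-42) = -5/4 - 21/2 = -47/4)
o = -9 (o = -3 - 1*6 = -3 - 6 = -9)
A(r) = -9
51*A(-8) + (71/u(-7) + (-19 + 32)/18) = 51*(-9) + (71/(-47/4) + (-19 + 32)/18) = -459 + (71*(-4/47) + 13*(1/18)) = -459 + (-284/47 + 13/18) = -459 - 4501/846 = -392815/846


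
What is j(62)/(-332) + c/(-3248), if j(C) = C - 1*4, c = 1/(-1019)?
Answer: -47990741/274706096 ≈ -0.17470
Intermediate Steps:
c = -1/1019 ≈ -0.00098135
j(C) = -4 + C (j(C) = C - 4 = -4 + C)
j(62)/(-332) + c/(-3248) = (-4 + 62)/(-332) - 1/1019/(-3248) = 58*(-1/332) - 1/1019*(-1/3248) = -29/166 + 1/3309712 = -47990741/274706096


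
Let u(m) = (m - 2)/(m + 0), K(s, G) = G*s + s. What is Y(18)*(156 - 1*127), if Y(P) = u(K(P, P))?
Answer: 4930/171 ≈ 28.830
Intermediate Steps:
K(s, G) = s + G*s
u(m) = (-2 + m)/m
Y(P) = (-2 + P*(1 + P))/(P*(1 + P)) (Y(P) = (-2 + P*(1 + P))/((P*(1 + P))) = (1/(P*(1 + P)))*(-2 + P*(1 + P)) = (-2 + P*(1 + P))/(P*(1 + P)))
Y(18)*(156 - 1*127) = ((-2 + 18*(1 + 18))/(18*(1 + 18)))*(156 - 1*127) = ((1/18)*(-2 + 18*19)/19)*(156 - 127) = ((1/18)*(1/19)*(-2 + 342))*29 = ((1/18)*(1/19)*340)*29 = (170/171)*29 = 4930/171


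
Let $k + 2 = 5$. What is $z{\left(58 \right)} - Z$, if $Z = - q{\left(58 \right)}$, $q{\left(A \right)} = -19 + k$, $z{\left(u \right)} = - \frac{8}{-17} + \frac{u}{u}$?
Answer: $- \frac{247}{17} \approx -14.529$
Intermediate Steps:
$k = 3$ ($k = -2 + 5 = 3$)
$z{\left(u \right)} = \frac{25}{17}$ ($z{\left(u \right)} = \left(-8\right) \left(- \frac{1}{17}\right) + 1 = \frac{8}{17} + 1 = \frac{25}{17}$)
$q{\left(A \right)} = -16$ ($q{\left(A \right)} = -19 + 3 = -16$)
$Z = 16$ ($Z = \left(-1\right) \left(-16\right) = 16$)
$z{\left(58 \right)} - Z = \frac{25}{17} - 16 = - \frac{247}{17}$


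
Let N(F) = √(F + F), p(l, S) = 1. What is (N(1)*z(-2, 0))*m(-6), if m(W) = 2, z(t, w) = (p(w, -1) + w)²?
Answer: 2*√2 ≈ 2.8284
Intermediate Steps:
N(F) = √2*√F (N(F) = √(2*F) = √2*√F)
z(t, w) = (1 + w)²
(N(1)*z(-2, 0))*m(-6) = ((√2*√1)*(1 + 0)²)*2 = ((√2*1)*1²)*2 = (√2*1)*2 = √2*2 = 2*√2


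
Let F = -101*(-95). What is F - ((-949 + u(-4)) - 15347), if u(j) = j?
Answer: 25895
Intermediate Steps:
F = 9595
F - ((-949 + u(-4)) - 15347) = 9595 - ((-949 - 4) - 15347) = 9595 - (-953 - 15347) = 9595 - 1*(-16300) = 9595 + 16300 = 25895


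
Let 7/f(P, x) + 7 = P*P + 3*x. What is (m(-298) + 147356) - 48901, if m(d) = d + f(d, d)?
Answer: 8628294778/87903 ≈ 98157.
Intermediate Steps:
f(P, x) = 7/(-7 + P**2 + 3*x) (f(P, x) = 7/(-7 + (P*P + 3*x)) = 7/(-7 + (P**2 + 3*x)) = 7/(-7 + P**2 + 3*x))
m(d) = d + 7/(-7 + d**2 + 3*d)
(m(-298) + 147356) - 48901 = ((-298 + 7/(-7 + (-298)**2 + 3*(-298))) + 147356) - 48901 = ((-298 + 7/(-7 + 88804 - 894)) + 147356) - 48901 = ((-298 + 7/87903) + 147356) - 48901 = (-26195087/87903 + 147356) - 48901 = 12926839381/87903 - 48901 = 8628294778/87903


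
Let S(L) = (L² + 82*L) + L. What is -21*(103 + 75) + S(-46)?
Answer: -5440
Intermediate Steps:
S(L) = L² + 83*L
-21*(103 + 75) + S(-46) = -21*(103 + 75) - 46*(83 - 46) = -21*178 - 46*37 = -3738 - 1702 = -5440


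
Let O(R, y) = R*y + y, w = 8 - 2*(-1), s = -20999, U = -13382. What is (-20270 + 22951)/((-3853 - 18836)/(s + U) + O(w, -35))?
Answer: -92175461/13213996 ≈ -6.9756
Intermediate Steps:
w = 10 (w = 8 + 2 = 10)
O(R, y) = y + R*y
(-20270 + 22951)/((-3853 - 18836)/(s + U) + O(w, -35)) = (-20270 + 22951)/((-3853 - 18836)/(-20999 - 13382) - 35*(1 + 10)) = 2681/(-22689/(-34381) - 35*11) = 2681/(-22689*(-1/34381) - 385) = 2681/(22689/34381 - 385) = 2681/(-13213996/34381) = 2681*(-34381/13213996) = -92175461/13213996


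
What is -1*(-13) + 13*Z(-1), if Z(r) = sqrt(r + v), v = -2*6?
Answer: 13 + 13*I*sqrt(13) ≈ 13.0 + 46.872*I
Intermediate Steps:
v = -12
Z(r) = sqrt(-12 + r) (Z(r) = sqrt(r - 12) = sqrt(-12 + r))
-1*(-13) + 13*Z(-1) = -1*(-13) + 13*sqrt(-12 - 1) = 13 + 13*sqrt(-13) = 13 + 13*(I*sqrt(13)) = 13 + 13*I*sqrt(13)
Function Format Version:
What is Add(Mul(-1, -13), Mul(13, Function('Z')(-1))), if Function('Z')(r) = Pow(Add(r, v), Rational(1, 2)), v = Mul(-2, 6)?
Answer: Add(13, Mul(13, I, Pow(13, Rational(1, 2)))) ≈ Add(13.000, Mul(46.872, I))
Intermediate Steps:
v = -12
Function('Z')(r) = Pow(Add(-12, r), Rational(1, 2)) (Function('Z')(r) = Pow(Add(r, -12), Rational(1, 2)) = Pow(Add(-12, r), Rational(1, 2)))
Add(Mul(-1, -13), Mul(13, Function('Z')(-1))) = Add(Mul(-1, -13), Mul(13, Pow(Add(-12, -1), Rational(1, 2)))) = Add(13, Mul(13, Pow(-13, Rational(1, 2)))) = Add(13, Mul(13, Mul(I, Pow(13, Rational(1, 2))))) = Add(13, Mul(13, I, Pow(13, Rational(1, 2))))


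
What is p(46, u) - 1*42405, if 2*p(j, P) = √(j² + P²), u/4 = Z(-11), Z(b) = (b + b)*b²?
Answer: -42405 + √28345505 ≈ -37081.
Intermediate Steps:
Z(b) = 2*b³ (Z(b) = (2*b)*b² = 2*b³)
u = -10648 (u = 4*(2*(-11)³) = 4*(2*(-1331)) = 4*(-2662) = -10648)
p(j, P) = √(P² + j²)/2 (p(j, P) = √(j² + P²)/2 = √(P² + j²)/2)
p(46, u) - 1*42405 = √((-10648)² + 46²)/2 - 1*42405 = √(113379904 + 2116)/2 - 42405 = √113382020/2 - 42405 = (2*√28345505)/2 - 42405 = √28345505 - 42405 = -42405 + √28345505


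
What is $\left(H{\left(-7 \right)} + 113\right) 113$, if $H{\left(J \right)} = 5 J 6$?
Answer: $-10961$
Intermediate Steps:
$H{\left(J \right)} = 30 J$
$\left(H{\left(-7 \right)} + 113\right) 113 = \left(30 \left(-7\right) + 113\right) 113 = \left(-210 + 113\right) 113 = \left(-97\right) 113 = -10961$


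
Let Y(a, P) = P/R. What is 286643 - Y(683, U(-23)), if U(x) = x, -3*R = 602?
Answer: 172559017/602 ≈ 2.8664e+5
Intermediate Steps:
R = -602/3 (R = -1/3*602 = -602/3 ≈ -200.67)
Y(a, P) = -3*P/602 (Y(a, P) = P/(-602/3) = P*(-3/602) = -3*P/602)
286643 - Y(683, U(-23)) = 286643 - (-3)*(-23)/602 = 286643 - 1*69/602 = 286643 - 69/602 = 172559017/602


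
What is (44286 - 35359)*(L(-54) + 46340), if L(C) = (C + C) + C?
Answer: 412231006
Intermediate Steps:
L(C) = 3*C (L(C) = 2*C + C = 3*C)
(44286 - 35359)*(L(-54) + 46340) = (44286 - 35359)*(3*(-54) + 46340) = 8927*(-162 + 46340) = 8927*46178 = 412231006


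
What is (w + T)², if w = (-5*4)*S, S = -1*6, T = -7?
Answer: 12769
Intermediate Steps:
S = -6
w = 120 (w = -5*4*(-6) = -20*(-6) = 120)
(w + T)² = (120 - 7)² = 113² = 12769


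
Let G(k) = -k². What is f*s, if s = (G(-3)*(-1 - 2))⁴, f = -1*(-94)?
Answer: 49955454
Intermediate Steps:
f = 94
s = 531441 (s = ((-1*(-3)²)*(-1 - 2))⁴ = (-1*9*(-3))⁴ = (-9*(-3))⁴ = 27⁴ = 531441)
f*s = 94*531441 = 49955454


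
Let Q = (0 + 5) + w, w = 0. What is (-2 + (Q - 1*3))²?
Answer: 0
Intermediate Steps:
Q = 5 (Q = (0 + 5) + 0 = 5 + 0 = 5)
(-2 + (Q - 1*3))² = (-2 + (5 - 1*3))² = (-2 + (5 - 3))² = (-2 + 2)² = 0² = 0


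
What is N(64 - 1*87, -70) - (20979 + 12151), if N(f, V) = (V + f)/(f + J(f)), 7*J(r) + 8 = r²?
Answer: -3975817/120 ≈ -33132.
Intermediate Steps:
J(r) = -8/7 + r²/7
N(f, V) = (V + f)/(-8/7 + f + f²/7) (N(f, V) = (V + f)/(f + (-8/7 + f²/7)) = (V + f)/(-8/7 + f + f²/7))
N(64 - 1*87, -70) - (20979 + 12151) = 7*(-70 + (64 - 1*87))/(-8 + (64 - 1*87)² + 7*(64 - 1*87)) - (20979 + 12151) = 7*(-70 + (64 - 87))/(-8 + (64 - 87)² + 7*(64 - 87)) - 1*33130 = 7*(-70 - 23)/(-8 + (-23)² + 7*(-23)) - 33130 = 7*(-93)/(-8 + 529 - 161) - 33130 = 7*(-93)/360 - 33130 = 7*(1/360)*(-93) - 33130 = -217/120 - 33130 = -3975817/120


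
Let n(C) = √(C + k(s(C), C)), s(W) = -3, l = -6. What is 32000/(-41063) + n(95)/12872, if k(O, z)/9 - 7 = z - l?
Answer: -32000/41063 + √1067/12872 ≈ -0.77675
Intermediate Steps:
k(O, z) = 117 + 9*z (k(O, z) = 63 + 9*(z - 1*(-6)) = 63 + 9*(z + 6) = 63 + 9*(6 + z) = 63 + (54 + 9*z) = 117 + 9*z)
n(C) = √(117 + 10*C) (n(C) = √(C + (117 + 9*C)) = √(117 + 10*C))
32000/(-41063) + n(95)/12872 = 32000/(-41063) + √(117 + 10*95)/12872 = 32000*(-1/41063) + √(117 + 950)*(1/12872) = -32000/41063 + √1067*(1/12872) = -32000/41063 + √1067/12872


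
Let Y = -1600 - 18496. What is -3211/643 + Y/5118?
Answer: -14677813/1645437 ≈ -8.9203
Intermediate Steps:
Y = -20096
-3211/643 + Y/5118 = -3211/643 - 20096/5118 = -3211*1/643 - 20096*1/5118 = -3211/643 - 10048/2559 = -14677813/1645437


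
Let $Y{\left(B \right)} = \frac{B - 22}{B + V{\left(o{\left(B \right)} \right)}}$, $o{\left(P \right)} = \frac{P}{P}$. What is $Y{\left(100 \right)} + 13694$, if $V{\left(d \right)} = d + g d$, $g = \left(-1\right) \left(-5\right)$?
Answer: $\frac{725821}{53} \approx 13695.0$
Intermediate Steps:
$g = 5$
$o{\left(P \right)} = 1$
$V{\left(d \right)} = 6 d$ ($V{\left(d \right)} = d + 5 d = 6 d$)
$Y{\left(B \right)} = \frac{-22 + B}{6 + B}$ ($Y{\left(B \right)} = \frac{B - 22}{B + 6 \cdot 1} = \frac{-22 + B}{B + 6} = \frac{-22 + B}{6 + B}$)
$Y{\left(100 \right)} + 13694 = \frac{-22 + 100}{6 + 100} + 13694 = \frac{1}{106} \cdot 78 + 13694 = \frac{39}{53} + 13694 = \frac{725821}{53}$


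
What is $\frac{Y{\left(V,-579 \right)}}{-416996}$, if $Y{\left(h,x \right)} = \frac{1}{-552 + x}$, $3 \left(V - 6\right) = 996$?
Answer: $\frac{1}{471622476} \approx 2.1203 \cdot 10^{-9}$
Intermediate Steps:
$V = 338$ ($V = 6 + \frac{1}{3} \cdot 996 = 6 + 332 = 338$)
$\frac{Y{\left(V,-579 \right)}}{-416996} = \frac{1}{\left(-552 - 579\right) \left(-416996\right)} = \frac{1}{-1131} \left(- \frac{1}{416996}\right) = \left(- \frac{1}{1131}\right) \left(- \frac{1}{416996}\right) = \frac{1}{471622476}$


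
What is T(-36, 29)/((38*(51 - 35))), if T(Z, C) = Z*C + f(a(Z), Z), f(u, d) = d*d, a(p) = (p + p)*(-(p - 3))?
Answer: 63/152 ≈ 0.41447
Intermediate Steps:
a(p) = 2*p*(3 - p) (a(p) = (2*p)*(-(-3 + p)) = (2*p)*(3 - p) = 2*p*(3 - p))
f(u, d) = d**2
T(Z, C) = Z**2 + C*Z (T(Z, C) = Z*C + Z**2 = C*Z + Z**2 = Z**2 + C*Z)
T(-36, 29)/((38*(51 - 35))) = (-36*(29 - 36))/((38*(51 - 35))) = (-36*(-7))/((38*16)) = 252/608 = 252*(1/608) = 63/152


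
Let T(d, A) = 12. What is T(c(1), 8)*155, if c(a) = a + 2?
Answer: 1860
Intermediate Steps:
c(a) = 2 + a
T(c(1), 8)*155 = 12*155 = 1860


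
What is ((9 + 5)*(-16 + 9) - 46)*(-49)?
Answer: 7056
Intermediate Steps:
((9 + 5)*(-16 + 9) - 46)*(-49) = (14*(-7) - 46)*(-49) = (-98 - 46)*(-49) = -144*(-49) = 7056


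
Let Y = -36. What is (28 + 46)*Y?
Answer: -2664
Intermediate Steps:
(28 + 46)*Y = (28 + 46)*(-36) = 74*(-36) = -2664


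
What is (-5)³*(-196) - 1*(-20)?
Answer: 24520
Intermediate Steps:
(-5)³*(-196) - 1*(-20) = -125*(-196) + 20 = 24500 + 20 = 24520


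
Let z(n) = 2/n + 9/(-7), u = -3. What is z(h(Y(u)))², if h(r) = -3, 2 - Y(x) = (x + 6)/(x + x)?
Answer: 1681/441 ≈ 3.8118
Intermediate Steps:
Y(x) = 2 - (6 + x)/(2*x) (Y(x) = 2 - (x + 6)/(x + x) = 2 - (6 + x)/(2*x))
z(n) = -9/7 + 2/n (z(n) = 2/n + 9*(-⅐) = 2/n - 9/7 = -9/7 + 2/n)
z(h(Y(u)))² = (-9/7 + 2/(-3))² = (-9/7 + 2*(-⅓))² = (-9/7 - ⅔)² = (-41/21)² = 1681/441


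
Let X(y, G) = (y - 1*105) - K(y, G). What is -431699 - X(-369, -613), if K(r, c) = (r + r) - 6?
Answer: -431969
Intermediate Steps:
K(r, c) = -6 + 2*r (K(r, c) = 2*r - 6 = -6 + 2*r)
X(y, G) = -99 - y (X(y, G) = (y - 1*105) - (-6 + 2*y) = (y - 105) + (6 - 2*y) = (-105 + y) + (6 - 2*y) = -99 - y)
-431699 - X(-369, -613) = -431699 - (-99 - 1*(-369)) = -431699 - (-99 + 369) = -431699 - 1*270 = -431699 - 270 = -431969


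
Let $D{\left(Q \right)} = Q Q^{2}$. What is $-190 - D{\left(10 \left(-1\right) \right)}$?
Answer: $810$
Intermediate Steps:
$D{\left(Q \right)} = Q^{3}$
$-190 - D{\left(10 \left(-1\right) \right)} = -190 - \left(10 \left(-1\right)\right)^{3} = -190 - \left(-10\right)^{3} = -190 - -1000 = -190 + 1000 = 810$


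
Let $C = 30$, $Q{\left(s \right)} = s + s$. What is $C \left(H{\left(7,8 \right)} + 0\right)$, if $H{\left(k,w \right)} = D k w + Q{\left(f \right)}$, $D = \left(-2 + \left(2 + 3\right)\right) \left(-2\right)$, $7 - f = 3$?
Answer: $-9840$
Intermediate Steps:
$f = 4$ ($f = 7 - 3 = 4$)
$Q{\left(s \right)} = 2 s$
$D = -6$ ($D = \left(-2 + 5\right) \left(-2\right) = 3 \left(-2\right) = -6$)
$H{\left(k,w \right)} = 8 - 6 k w$ ($H{\left(k,w \right)} = - 6 k w + 2 \cdot 4 = - 6 k w + 8 = 8 - 6 k w$)
$C \left(H{\left(7,8 \right)} + 0\right) = 30 \left(\left(8 - 42 \cdot 8\right) + 0\right) = 30 \left(\left(8 - 336\right) + 0\right) = 30 \left(-328 + 0\right) = 30 \left(-328\right) = -9840$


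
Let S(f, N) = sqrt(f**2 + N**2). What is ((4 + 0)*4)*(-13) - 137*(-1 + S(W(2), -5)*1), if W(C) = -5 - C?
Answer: -71 - 137*sqrt(74) ≈ -1249.5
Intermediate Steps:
S(f, N) = sqrt(N**2 + f**2)
((4 + 0)*4)*(-13) - 137*(-1 + S(W(2), -5)*1) = ((4 + 0)*4)*(-13) - 137*(-1 + sqrt((-5)**2 + (-5 - 1*2)**2)*1) = (4*4)*(-13) - 137*(-1 + sqrt(25 + (-5 - 2)**2)*1) = 16*(-13) - 137*(-1 + sqrt(25 + (-7)**2)*1) = -208 - 137*(-1 + sqrt(25 + 49)*1) = -208 - 137*(-1 + sqrt(74)*1) = -208 - 137*(-1 + sqrt(74)) = -208 + (137 - 137*sqrt(74)) = -71 - 137*sqrt(74)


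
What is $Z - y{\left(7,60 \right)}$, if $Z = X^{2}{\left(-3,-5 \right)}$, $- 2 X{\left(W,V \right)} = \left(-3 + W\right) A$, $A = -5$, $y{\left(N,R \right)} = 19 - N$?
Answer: $213$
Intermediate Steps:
$X{\left(W,V \right)} = - \frac{15}{2} + \frac{5 W}{2}$ ($X{\left(W,V \right)} = - \frac{\left(-3 + W\right) \left(-5\right)}{2} = - \frac{15 - 5 W}{2} = - \frac{15}{2} + \frac{5 W}{2}$)
$Z = 225$ ($Z = \left(- \frac{15}{2} + \frac{5}{2} \left(-3\right)\right)^{2} = \left(- \frac{15}{2} - \frac{15}{2}\right)^{2} = \left(-15\right)^{2} = 225$)
$Z - y{\left(7,60 \right)} = 225 - \left(19 - 7\right) = 225 - 12 = 213$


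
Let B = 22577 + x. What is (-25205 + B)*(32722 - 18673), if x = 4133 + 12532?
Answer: 197205813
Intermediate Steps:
x = 16665
B = 39242 (B = 22577 + 16665 = 39242)
(-25205 + B)*(32722 - 18673) = (-25205 + 39242)*(32722 - 18673) = 14037*14049 = 197205813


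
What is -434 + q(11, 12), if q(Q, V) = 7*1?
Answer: -427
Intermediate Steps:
q(Q, V) = 7
-434 + q(11, 12) = -434 + 7 = -427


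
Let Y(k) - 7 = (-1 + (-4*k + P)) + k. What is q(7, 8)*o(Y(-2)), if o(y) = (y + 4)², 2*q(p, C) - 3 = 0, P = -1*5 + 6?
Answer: 867/2 ≈ 433.50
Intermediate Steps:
P = 1 (P = -5 + 6 = 1)
Y(k) = 7 - 3*k (Y(k) = 7 + ((-1 + (-4*k + 1)) + k) = 7 + ((-1 + (1 - 4*k)) + k) = 7 + (-4*k + k) = 7 - 3*k)
q(p, C) = 3/2 (q(p, C) = 3/2 + (½)*0 = 3/2 + 0 = 3/2)
o(y) = (4 + y)²
q(7, 8)*o(Y(-2)) = 3*(4 + (7 - 3*(-2)))²/2 = 3*(4 + (7 + 6))²/2 = 3*(4 + 13)²/2 = (3/2)*17² = (3/2)*289 = 867/2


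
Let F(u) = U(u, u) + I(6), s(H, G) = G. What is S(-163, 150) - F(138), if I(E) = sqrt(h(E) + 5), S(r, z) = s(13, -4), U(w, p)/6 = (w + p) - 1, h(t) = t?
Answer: -1654 - sqrt(11) ≈ -1657.3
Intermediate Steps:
U(w, p) = -6 + 6*p + 6*w (U(w, p) = 6*((w + p) - 1) = 6*((p + w) - 1) = 6*(-1 + p + w) = -6 + 6*p + 6*w)
S(r, z) = -4
I(E) = sqrt(5 + E) (I(E) = sqrt(E + 5) = sqrt(5 + E))
F(u) = -6 + sqrt(11) + 12*u (F(u) = (-6 + 6*u + 6*u) + sqrt(5 + 6) = (-6 + 12*u) + sqrt(11) = -6 + sqrt(11) + 12*u)
S(-163, 150) - F(138) = -4 - (-6 + sqrt(11) + 12*138) = -4 - (-6 + sqrt(11) + 1656) = -4 - (1650 + sqrt(11)) = -4 + (-1650 - sqrt(11)) = -1654 - sqrt(11)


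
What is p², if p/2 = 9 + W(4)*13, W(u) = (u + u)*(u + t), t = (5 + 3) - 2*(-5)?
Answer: 21104836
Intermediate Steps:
t = 18 (t = 8 + 10 = 18)
W(u) = 2*u*(18 + u) (W(u) = (u + u)*(u + 18) = (2*u)*(18 + u) = 2*u*(18 + u))
p = 4594 (p = 2*(9 + (2*4*(18 + 4))*13) = 2*(9 + (2*4*22)*13) = 2*(9 + 176*13) = 2*(9 + 2288) = 2*2297 = 4594)
p² = 4594² = 21104836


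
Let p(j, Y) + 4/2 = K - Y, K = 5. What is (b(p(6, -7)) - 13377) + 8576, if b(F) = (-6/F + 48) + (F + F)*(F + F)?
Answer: -21768/5 ≈ -4353.6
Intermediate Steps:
p(j, Y) = 3 - Y (p(j, Y) = -2 + (5 - Y) = 3 - Y)
b(F) = 48 - 6/F + 4*F² (b(F) = (48 - 6/F) + (2*F)*(2*F) = (48 - 6/F) + 4*F² = 48 - 6/F + 4*F²)
(b(p(6, -7)) - 13377) + 8576 = ((48 - 6/(3 - 1*(-7)) + 4*(3 - 1*(-7))²) - 13377) + 8576 = ((48 - 6/(3 + 7) + 4*(3 + 7)²) - 13377) + 8576 = ((48 - 6/10 + 4*10²) - 13377) + 8576 = ((48 - 6*⅒ + 4*100) - 13377) + 8576 = ((48 - ⅗ + 400) - 13377) + 8576 = (2237/5 - 13377) + 8576 = -64648/5 + 8576 = -21768/5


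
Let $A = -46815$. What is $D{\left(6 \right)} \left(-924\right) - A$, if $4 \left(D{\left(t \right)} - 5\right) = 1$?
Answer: $41964$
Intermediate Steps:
$D{\left(t \right)} = \frac{21}{4}$ ($D{\left(t \right)} = 5 + \frac{1}{4} \cdot 1 = 5 + \frac{1}{4} = \frac{21}{4}$)
$D{\left(6 \right)} \left(-924\right) - A = \frac{21}{4} \left(-924\right) - -46815 = -4851 + 46815 = 41964$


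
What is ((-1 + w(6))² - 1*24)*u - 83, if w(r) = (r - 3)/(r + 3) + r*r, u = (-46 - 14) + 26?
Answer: -375427/9 ≈ -41714.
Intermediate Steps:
u = -34 (u = -60 + 26 = -34)
w(r) = r² + (-3 + r)/(3 + r) (w(r) = (-3 + r)/(3 + r) + r² = r² + (-3 + r)/(3 + r))
((-1 + w(6))² - 1*24)*u - 83 = ((-1 + (-3 + 6 + 6³ + 3*6²)/(3 + 6))² - 1*24)*(-34) - 83 = ((-1 + (-3 + 6 + 216 + 3*36)/9)² - 24)*(-34) - 83 = ((-1 + (-3 + 6 + 216 + 108)/9)² - 24)*(-34) - 83 = ((-1 + (⅑)*327)² - 24)*(-34) - 83 = ((-1 + 109/3)² - 24)*(-34) - 83 = ((106/3)² - 24)*(-34) - 83 = (11236/9 - 24)*(-34) - 83 = (11020/9)*(-34) - 83 = -374680/9 - 83 = -375427/9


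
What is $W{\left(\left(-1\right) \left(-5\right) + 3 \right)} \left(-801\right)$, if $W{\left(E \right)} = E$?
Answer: $-6408$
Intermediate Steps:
$W{\left(\left(-1\right) \left(-5\right) + 3 \right)} \left(-801\right) = \left(\left(-1\right) \left(-5\right) + 3\right) \left(-801\right) = \left(5 + 3\right) \left(-801\right) = 8 \left(-801\right) = -6408$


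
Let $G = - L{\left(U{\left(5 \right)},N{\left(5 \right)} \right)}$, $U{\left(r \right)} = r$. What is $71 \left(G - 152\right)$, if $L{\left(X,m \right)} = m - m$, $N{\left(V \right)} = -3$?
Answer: $-10792$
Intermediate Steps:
$L{\left(X,m \right)} = 0$
$G = 0$ ($G = \left(-1\right) 0 = 0$)
$71 \left(G - 152\right) = 71 \left(0 - 152\right) = 71 \left(-152\right) = -10792$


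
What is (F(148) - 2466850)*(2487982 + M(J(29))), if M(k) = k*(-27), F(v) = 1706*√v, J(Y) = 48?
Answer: -6134281359100 + 8484572632*√37 ≈ -6.0827e+12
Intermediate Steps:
M(k) = -27*k
(F(148) - 2466850)*(2487982 + M(J(29))) = (1706*√148 - 2466850)*(2487982 - 27*48) = (1706*(2*√37) - 2466850)*(2487982 - 1296) = (3412*√37 - 2466850)*2486686 = (-2466850 + 3412*√37)*2486686 = -6134281359100 + 8484572632*√37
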